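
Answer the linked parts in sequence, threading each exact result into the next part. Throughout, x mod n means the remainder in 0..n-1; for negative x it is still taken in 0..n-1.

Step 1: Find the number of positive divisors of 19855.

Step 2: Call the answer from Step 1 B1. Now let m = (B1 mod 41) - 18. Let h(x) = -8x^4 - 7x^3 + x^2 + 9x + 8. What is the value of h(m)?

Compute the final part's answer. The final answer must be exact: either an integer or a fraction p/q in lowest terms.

Step 1: 19855 = 5 * 11 * 19^2; number of divisors = (1+1) * (1+1) * (2+1) = 12; answer 12
Step 2: B1 = 12; m = -6; -8*(-6)^4 - 7*(-6)^3 + 1*(-6)^2 + 9*(-6)^1 + 8 = (-10368) + (1512) + (36) + (-54) + (8) = -8866; answer -8866

-8866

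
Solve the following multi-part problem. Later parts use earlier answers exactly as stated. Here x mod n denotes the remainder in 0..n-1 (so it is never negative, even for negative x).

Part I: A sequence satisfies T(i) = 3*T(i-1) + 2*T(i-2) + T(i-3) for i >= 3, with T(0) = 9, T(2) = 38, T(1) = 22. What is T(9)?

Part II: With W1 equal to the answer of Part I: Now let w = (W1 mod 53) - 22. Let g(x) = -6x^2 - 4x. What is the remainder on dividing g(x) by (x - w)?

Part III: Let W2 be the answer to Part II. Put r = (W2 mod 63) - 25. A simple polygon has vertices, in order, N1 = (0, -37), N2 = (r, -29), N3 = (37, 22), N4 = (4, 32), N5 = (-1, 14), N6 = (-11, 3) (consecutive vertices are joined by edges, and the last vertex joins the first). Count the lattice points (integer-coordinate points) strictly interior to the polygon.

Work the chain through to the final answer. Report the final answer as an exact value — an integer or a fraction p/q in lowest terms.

1402

Part I: T(3) = 3*(38) + 2*(22) + 1*(9) = 167; iterating: T(3)=167, T(4)=599, T(5)=2169, T(6)=7872, T(7)=28553, T(8)=103572, T(9)=375694; answer 375694
Part II: W1 = 375694; w = 8; remainder = value at the root: -6*(8)^2 - 4*(8)^1 = (-384) + (-32) = -416; answer -416
Part III: W2 = -416; r = 0; cross terms: (0*-29 - 0*-37)=0, (0*22 - 37*-29)=1073, (37*32 - 4*22)=1096, (4*14 - -1*32)=88, (-1*3 - -11*14)=151, (-11*-37 - 0*3)=407; twice the area = |2815| = 2815; area = 2815/2; boundary points = 8 + 1 + 1 + 1 + 1 + 1 = 13; strictly interior points = area - boundary/2 + 1 = 1402; answer 1402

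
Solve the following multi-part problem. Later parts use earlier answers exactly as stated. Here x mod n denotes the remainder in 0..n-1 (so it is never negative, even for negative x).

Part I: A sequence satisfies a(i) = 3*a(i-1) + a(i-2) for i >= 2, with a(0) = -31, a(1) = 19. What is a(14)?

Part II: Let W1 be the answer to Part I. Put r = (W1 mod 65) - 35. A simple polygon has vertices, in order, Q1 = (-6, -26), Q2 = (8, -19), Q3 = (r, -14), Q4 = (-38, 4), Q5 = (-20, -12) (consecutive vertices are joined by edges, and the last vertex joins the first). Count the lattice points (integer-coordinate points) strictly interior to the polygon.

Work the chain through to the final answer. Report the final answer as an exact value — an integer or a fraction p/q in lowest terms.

Part I: a(2) = 3*(19) + 1*(-31) = 26; iterating: a(2)=26, a(3)=97, a(4)=317, a(5)=1048, a(6)=3461, a(7)=11431, a(8)=37754, a(9)=124693, a(10)=411833, a(11)=1360192, a(12)=4492409, a(13)=14837419, a(14)=49004666; answer 49004666
Part II: W1 = 49004666; r = 26; cross terms: (-6*-19 - 8*-26)=322, (8*-14 - 26*-19)=382, (26*4 - -38*-14)=-428, (-38*-12 - -20*4)=536, (-20*-26 - -6*-12)=448; twice the area = |1260| = 1260; area = 630; boundary points = 7 + 1 + 2 + 2 + 14 = 26; strictly interior points = area - boundary/2 + 1 = 618; answer 618

618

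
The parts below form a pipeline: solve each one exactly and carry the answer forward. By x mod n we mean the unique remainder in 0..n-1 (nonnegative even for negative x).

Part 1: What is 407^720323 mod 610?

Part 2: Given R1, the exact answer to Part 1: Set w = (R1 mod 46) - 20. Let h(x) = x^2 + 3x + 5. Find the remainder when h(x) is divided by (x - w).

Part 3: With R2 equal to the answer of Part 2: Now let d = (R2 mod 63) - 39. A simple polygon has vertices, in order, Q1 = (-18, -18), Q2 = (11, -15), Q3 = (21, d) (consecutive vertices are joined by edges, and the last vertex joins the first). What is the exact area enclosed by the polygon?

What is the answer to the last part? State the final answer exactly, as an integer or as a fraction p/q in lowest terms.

Part 1: squarings mod 610: 407^1=407, 407^2=339, 407^4=241, 407^8=131, 407^16=81, 407^32=461, 407^64=241, 407^128=131, 407^256=81, 407^512=461, 407^1024=241, 407^2048=131, 407^4096=81, 407^8192=461, 407^16384=241, 407^32768=131, 407^65536=81, 407^131072=461, 407^262144=241, 407^524288=131; 407^720323 = 407^1 * 407^2 * 407^64 * 407^128 * 407^256 * 407^1024 * 407^2048 * 407^4096 * 407^8192 * 407^16384 * 407^32768 * 407^131072 * 407^524288 = 113 (mod 610); answer 113
Part 2: R1 = 113; w = 1; remainder = value at the root: 1*(1)^2 + 3*(1)^1 + 5 = (1) + (3) + (5) = 9; answer 9
Part 3: R2 = 9; d = -30; cross terms: (-18*-15 - 11*-18)=468, (11*-30 - 21*-15)=-15, (21*-18 - -18*-30)=-918; twice the area = |-465| = 465; area = 465/2; answer 465/2

465/2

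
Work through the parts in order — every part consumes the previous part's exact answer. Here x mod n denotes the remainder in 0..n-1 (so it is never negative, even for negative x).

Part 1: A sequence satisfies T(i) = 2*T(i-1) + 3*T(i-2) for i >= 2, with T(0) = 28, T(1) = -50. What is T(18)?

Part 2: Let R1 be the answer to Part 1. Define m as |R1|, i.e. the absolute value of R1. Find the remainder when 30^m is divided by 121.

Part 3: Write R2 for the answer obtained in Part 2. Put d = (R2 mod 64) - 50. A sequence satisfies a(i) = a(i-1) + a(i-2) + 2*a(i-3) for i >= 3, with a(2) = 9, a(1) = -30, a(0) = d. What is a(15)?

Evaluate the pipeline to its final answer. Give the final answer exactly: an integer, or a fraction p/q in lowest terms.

-257489

Part 1: T(2) = 2*(-50) + 3*(28) = -16; iterating: T(2)=-16, T(3)=-182, T(4)=-412, T(5)=-1370, T(6)=-3976, T(7)=-12062, T(8)=-36052, T(9)=-108290, T(10)=-324736, T(11)=-974342, T(12)=-2922892, T(13)=-8768810, T(14)=-26306296, T(15)=-78919022, T(16)=-236756932, T(17)=-710270930, T(18)=-2130812656; answer -2130812656
Part 2: R1 = -2130812656; m = 2130812656; squarings mod 121: 30^1=30, 30^2=53, 30^4=26, 30^8=71, 30^16=80, 30^32=108, 30^64=48, 30^128=5, 30^256=25, 30^512=20, 30^1024=37, 30^2048=38, 30^4096=113, 30^8192=64, 30^16384=103, 30^32768=82, 30^65536=69, 30^131072=42, 30^262144=70, 30^524288=60, 30^1048576=91, 30^2097152=53, 30^4194304=26, 30^8388608=71, 30^16777216=80, 30^33554432=108, 30^67108864=48, 30^134217728=5, 30^268435456=25, 30^536870912=20, 30^1073741824=37; 30^2130812656 = 30^16 * 30^32 * 30^64 * 30^128 * 30^512 * 30^1024 * 30^2048 * 30^4096 * 30^32768 * 30^65536 * 30^16777216 * 30^33554432 * 30^67108864 * 30^134217728 * 30^268435456 * 30^536870912 * 30^1073741824 = 80 (mod 121); answer 80
Part 3: R2 = 80; d = -34; a(3) = 1*(9) + 1*(-30) + 2*(-34) = -89; iterating: a(3)=-89, a(4)=-140, a(5)=-211, a(6)=-529, a(7)=-1020, a(8)=-1971, a(9)=-4049, a(10)=-8060, a(11)=-16051, a(12)=-32209, a(13)=-64380, a(14)=-128691, a(15)=-257489; answer -257489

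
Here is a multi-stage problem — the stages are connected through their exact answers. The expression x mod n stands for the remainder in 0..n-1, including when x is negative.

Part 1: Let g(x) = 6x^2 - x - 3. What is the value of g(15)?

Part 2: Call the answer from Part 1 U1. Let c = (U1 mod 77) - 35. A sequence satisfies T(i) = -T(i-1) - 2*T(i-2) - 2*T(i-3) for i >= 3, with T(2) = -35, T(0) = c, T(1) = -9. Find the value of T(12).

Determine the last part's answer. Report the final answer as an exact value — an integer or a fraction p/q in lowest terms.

Part 1: 6*(15)^2 - 1*(15)^1 - 3 = (1350) + (-15) + (-3) = 1332; answer 1332
Part 2: U1 = 1332; c = -12; T(3) = -1*(-35) - 2*(-9) - 2*(-12) = 77; iterating: T(3)=77, T(4)=11, T(5)=-95, T(6)=-81, T(7)=249, T(8)=103, T(9)=-439, T(10)=-265, T(11)=937, T(12)=471; answer 471

471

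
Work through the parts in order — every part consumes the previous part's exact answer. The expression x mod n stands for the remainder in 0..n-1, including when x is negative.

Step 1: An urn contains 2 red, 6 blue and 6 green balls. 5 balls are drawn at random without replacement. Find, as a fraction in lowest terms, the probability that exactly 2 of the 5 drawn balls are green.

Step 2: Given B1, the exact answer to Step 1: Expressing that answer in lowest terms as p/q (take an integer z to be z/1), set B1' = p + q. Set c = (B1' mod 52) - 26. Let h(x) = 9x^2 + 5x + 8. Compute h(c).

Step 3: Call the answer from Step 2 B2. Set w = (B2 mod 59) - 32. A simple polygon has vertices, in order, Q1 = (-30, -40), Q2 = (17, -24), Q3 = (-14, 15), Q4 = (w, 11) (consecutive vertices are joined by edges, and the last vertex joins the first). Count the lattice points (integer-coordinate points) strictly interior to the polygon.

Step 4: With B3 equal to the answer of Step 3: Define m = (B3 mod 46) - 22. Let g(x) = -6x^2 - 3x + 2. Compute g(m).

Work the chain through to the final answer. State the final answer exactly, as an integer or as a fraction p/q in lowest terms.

-1051

Step 1: total draws C(14,5) = 2002; favorable C(6,2)*C(8,3) = 840; P = 60/143; answer 60/143
Step 2: B1 = 60/143; threaded value p + q = 203; c = 21; 9*(21)^2 + 5*(21)^1 + 8 = (3969) + (105) + (8) = 4082; answer 4082
Step 3: B2 = 4082; w = -21; cross terms: (-30*-24 - 17*-40)=1400, (17*15 - -14*-24)=-81, (-14*11 - -21*15)=161, (-21*-40 - -30*11)=1170; twice the area = |2650| = 2650; area = 1325; boundary points = 1 + 1 + 1 + 3 = 6; strictly interior points = area - boundary/2 + 1 = 1323; answer 1323
Step 4: B3 = 1323; m = 13; -6*(13)^2 - 3*(13)^1 + 2 = (-1014) + (-39) + (2) = -1051; answer -1051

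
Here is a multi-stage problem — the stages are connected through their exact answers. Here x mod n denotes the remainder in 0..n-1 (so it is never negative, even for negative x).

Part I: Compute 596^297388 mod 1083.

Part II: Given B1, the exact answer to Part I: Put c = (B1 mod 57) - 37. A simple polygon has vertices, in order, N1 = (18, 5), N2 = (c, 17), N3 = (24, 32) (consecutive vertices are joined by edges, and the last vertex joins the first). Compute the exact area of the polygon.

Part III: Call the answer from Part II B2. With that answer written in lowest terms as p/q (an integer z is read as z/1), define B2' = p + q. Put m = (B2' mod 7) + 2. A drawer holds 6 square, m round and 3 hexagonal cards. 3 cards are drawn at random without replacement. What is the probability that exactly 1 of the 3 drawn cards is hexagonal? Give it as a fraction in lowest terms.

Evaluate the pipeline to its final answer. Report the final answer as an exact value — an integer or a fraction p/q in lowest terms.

273/680

Part I: squarings mod 1083: 596^1=596, 596^2=1075, 596^4=64, 596^8=847, 596^16=463, 596^32=1018, 596^64=976, 596^128=619, 596^256=862, 596^512=106, 596^1024=406, 596^2048=220, 596^4096=748, 596^8192=676, 596^16384=1033, 596^32768=334, 596^65536=7, 596^131072=49, 596^262144=235; 596^297388 = 596^4 * 596^8 * 596^32 * 596^128 * 596^256 * 596^2048 * 596^32768 * 596^262144 = 292 (mod 1083); answer 292
Part II: B1 = 292; c = -30; cross terms: (18*17 - -30*5)=456, (-30*32 - 24*17)=-1368, (24*5 - 18*32)=-456; twice the area = |-1368| = 1368; area = 684; answer 684
Part III: B2 = 684; threaded value p + q = 685; m = 8; total draws C(17,3) = 680; favorable C(3,1)*C(14,2) = 273; P = 273/680; answer 273/680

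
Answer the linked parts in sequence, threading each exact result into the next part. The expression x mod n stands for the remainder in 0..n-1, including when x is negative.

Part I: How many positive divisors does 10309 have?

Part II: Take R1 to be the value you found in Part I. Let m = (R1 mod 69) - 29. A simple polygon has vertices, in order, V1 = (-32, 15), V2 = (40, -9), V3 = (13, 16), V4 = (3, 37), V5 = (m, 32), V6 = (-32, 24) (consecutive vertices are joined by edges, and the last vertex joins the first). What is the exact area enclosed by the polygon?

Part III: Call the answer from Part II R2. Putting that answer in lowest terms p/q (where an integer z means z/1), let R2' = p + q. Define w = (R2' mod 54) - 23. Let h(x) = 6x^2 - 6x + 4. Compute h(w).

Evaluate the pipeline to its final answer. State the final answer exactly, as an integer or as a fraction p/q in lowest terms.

Part I: 10309 = 13^2 * 61; number of divisors = (2+1) * (1+1) = 6; answer 6
Part II: R1 = 6; m = -23; cross terms: (-32*-9 - 40*15)=-312, (40*16 - 13*-9)=757, (13*37 - 3*16)=433, (3*32 - -23*37)=947, (-23*24 - -32*32)=472, (-32*15 - -32*24)=288; twice the area = |2585| = 2585; area = 2585/2; answer 2585/2
Part III: R2 = 2585/2; threaded value p + q = 2587; w = 26; 6*(26)^2 - 6*(26)^1 + 4 = (4056) + (-156) + (4) = 3904; answer 3904

3904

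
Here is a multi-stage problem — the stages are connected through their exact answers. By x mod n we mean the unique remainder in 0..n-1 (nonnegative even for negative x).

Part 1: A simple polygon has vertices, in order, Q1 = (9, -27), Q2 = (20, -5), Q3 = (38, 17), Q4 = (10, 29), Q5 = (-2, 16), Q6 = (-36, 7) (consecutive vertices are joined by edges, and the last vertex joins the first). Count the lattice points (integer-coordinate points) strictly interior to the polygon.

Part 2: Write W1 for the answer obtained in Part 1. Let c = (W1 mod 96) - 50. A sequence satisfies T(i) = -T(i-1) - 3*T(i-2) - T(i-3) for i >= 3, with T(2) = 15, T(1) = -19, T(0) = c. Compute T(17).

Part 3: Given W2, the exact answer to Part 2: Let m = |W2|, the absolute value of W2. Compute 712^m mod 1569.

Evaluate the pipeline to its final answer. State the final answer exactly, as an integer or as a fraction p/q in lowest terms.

1279

Part 1: cross terms: (9*-5 - 20*-27)=495, (20*17 - 38*-5)=530, (38*29 - 10*17)=932, (10*16 - -2*29)=218, (-2*7 - -36*16)=562, (-36*-27 - 9*7)=909; twice the area = |3646| = 3646; area = 1823; boundary points = 11 + 2 + 4 + 1 + 1 + 1 = 20; strictly interior points = area - boundary/2 + 1 = 1814; answer 1814
Part 2: W1 = 1814; c = 36; T(3) = -1*(15) - 3*(-19) - 1*(36) = 6; iterating: T(3)=6, T(4)=-32, T(5)=-1, T(6)=91, T(7)=-56, T(8)=-216, T(9)=293, T(10)=411, T(11)=-1074, T(12)=-452, T(13)=3263, T(14)=-833, T(15)=-8504, T(16)=7740, T(17)=18605; answer 18605
Part 3: W2 = 18605; m = 18605; squarings mod 1569: 712^1=712, 712^2=157, 712^4=1114, 712^8=1486, 712^16=613, 712^32=778, 712^64=1219, 712^128=118, 712^256=1372, 712^512=1153, 712^1024=466, 712^2048=634, 712^4096=292, 712^8192=538, 712^16384=748; 712^18605 = 712^1 * 712^4 * 712^8 * 712^32 * 712^128 * 712^2048 * 712^16384 = 1279 (mod 1569); answer 1279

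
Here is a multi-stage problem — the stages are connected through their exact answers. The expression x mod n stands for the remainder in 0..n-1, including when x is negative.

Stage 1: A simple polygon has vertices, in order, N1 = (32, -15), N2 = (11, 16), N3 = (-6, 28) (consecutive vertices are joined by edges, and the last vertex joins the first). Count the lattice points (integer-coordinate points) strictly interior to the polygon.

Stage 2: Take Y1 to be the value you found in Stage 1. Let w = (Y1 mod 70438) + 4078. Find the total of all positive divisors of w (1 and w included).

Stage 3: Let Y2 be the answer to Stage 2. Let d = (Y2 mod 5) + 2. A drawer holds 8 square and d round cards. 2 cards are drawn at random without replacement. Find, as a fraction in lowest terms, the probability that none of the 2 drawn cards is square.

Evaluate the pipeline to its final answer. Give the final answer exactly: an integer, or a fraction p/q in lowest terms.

5/39

Stage 1: cross terms: (32*16 - 11*-15)=677, (11*28 - -6*16)=404, (-6*-15 - 32*28)=-806; twice the area = |275| = 275; area = 275/2; boundary points = 1 + 1 + 1 = 3; strictly interior points = area - boundary/2 + 1 = 137; answer 137
Stage 2: Y1 = 137; w = 4215; 4215 = 3 * 5 * 281; sigma = (1 + 3) * (1 + 5) * (1 + 281) = 4 * 6 * 282 = 6768; answer 6768
Stage 3: Y2 = 6768; d = 5; total draws C(13,2) = 78; favorable C(5,2) = 10; P = 5/39; answer 5/39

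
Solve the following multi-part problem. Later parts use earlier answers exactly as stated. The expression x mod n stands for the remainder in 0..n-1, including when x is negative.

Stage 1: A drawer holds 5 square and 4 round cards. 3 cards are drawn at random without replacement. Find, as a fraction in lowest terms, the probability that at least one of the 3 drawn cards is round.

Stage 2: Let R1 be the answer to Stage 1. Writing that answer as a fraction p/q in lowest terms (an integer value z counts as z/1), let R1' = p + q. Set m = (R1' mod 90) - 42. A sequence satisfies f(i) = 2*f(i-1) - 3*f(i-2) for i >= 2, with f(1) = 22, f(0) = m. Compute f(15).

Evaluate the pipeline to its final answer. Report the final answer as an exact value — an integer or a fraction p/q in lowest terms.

-66260

Stage 1: total draws C(9,3) = 84; complement C(5,3) = 10; favorable 84 - 10 = 74; P = 37/42; answer 37/42
Stage 2: R1 = 37/42; threaded value p + q = 79; m = 37; f(2) = 2*(22) - 3*(37) = -67; iterating: f(2)=-67, f(3)=-200, f(4)=-199, f(5)=202, f(6)=1001, f(7)=1396, f(8)=-211, f(9)=-4610, f(10)=-8587, f(11)=-3344, f(12)=19073, f(13)=48178, f(14)=39137, f(15)=-66260; answer -66260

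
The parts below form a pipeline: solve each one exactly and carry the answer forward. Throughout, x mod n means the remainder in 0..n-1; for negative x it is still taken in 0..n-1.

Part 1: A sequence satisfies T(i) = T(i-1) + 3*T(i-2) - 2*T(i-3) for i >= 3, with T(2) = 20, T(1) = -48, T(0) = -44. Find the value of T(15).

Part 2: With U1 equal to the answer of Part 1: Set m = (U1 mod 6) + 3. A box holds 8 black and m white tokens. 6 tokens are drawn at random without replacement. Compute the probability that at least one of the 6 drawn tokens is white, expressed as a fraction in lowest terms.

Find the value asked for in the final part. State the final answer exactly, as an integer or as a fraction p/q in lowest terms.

422/429

Part 1: T(3) = 1*(20) + 3*(-48) - 2*(-44) = -36; iterating: T(3)=-36, T(4)=120, T(5)=-28, T(6)=404, T(7)=80, T(8)=1348, T(9)=780, T(10)=4664, T(11)=4308, T(12)=16740, T(13)=20336, T(14)=61940, T(15)=89468; answer 89468
Part 2: U1 = 89468; m = 5; total draws C(13,6) = 1716; complement C(8,6) = 28; favorable 1716 - 28 = 1688; P = 422/429; answer 422/429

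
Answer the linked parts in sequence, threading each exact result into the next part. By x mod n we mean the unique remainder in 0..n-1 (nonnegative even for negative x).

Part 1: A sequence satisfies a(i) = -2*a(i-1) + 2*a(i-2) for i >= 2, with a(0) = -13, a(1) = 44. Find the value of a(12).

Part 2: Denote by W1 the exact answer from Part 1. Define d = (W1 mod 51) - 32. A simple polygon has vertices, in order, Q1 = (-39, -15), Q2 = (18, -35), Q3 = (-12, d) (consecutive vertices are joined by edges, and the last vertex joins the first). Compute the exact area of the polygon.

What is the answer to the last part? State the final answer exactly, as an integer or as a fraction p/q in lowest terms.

Part 1: a(2) = -2*(44) + 2*(-13) = -114; iterating: a(2)=-114, a(3)=316, a(4)=-860, a(5)=2352, a(6)=-6424, a(7)=17552, a(8)=-47952, a(9)=131008, a(10)=-357920, a(11)=977856, a(12)=-2671552; answer -2671552
Part 2: W1 = -2671552; d = 0; cross terms: (-39*-35 - 18*-15)=1635, (18*0 - -12*-35)=-420, (-12*-15 - -39*0)=180; twice the area = |1395| = 1395; area = 1395/2; answer 1395/2

1395/2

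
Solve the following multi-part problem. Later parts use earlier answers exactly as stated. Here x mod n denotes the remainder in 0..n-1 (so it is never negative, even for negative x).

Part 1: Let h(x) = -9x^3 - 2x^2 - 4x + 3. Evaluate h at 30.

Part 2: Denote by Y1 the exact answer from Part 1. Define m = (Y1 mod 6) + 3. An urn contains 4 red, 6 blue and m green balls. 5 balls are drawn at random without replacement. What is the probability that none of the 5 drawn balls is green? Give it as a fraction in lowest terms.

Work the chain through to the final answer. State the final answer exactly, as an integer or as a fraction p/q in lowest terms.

3/52

Part 1: -9*(30)^3 - 2*(30)^2 - 4*(30)^1 + 3 = (-243000) + (-1800) + (-120) + (3) = -244917; answer -244917
Part 2: Y1 = -244917; m = 6; total draws C(16,5) = 4368; favorable C(10,5) = 252; P = 3/52; answer 3/52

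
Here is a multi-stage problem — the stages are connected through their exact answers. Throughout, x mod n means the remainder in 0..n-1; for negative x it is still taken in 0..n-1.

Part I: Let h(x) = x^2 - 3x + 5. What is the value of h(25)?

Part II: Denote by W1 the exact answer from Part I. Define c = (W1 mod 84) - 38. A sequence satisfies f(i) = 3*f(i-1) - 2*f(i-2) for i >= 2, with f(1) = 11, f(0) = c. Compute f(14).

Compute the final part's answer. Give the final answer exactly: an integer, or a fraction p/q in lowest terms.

Part I: 1*(25)^2 - 3*(25)^1 + 5 = (625) + (-75) + (5) = 555; answer 555
Part II: W1 = 555; c = 13; f(2) = 3*(11) - 2*(13) = 7; iterating: f(2)=7, f(3)=-1, f(4)=-17, f(5)=-49, f(6)=-113, f(7)=-241, f(8)=-497, f(9)=-1009, f(10)=-2033, f(11)=-4081, f(12)=-8177, f(13)=-16369, f(14)=-32753; answer -32753

-32753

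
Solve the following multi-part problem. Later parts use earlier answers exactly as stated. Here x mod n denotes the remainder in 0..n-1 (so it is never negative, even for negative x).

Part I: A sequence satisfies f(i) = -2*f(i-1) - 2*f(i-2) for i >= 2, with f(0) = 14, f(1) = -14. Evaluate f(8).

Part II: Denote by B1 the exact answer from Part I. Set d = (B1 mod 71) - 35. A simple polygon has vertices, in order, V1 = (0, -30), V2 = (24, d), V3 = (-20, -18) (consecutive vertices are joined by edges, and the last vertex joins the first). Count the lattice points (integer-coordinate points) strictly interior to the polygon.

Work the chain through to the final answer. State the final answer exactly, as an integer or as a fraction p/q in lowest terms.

Part I: f(2) = -2*(-14) - 2*(14) = 0; iterating: f(2)=0, f(3)=28, f(4)=-56, f(5)=56, f(6)=0, f(7)=-112, f(8)=224; answer 224
Part II: B1 = 224; d = -24; cross terms: (0*-24 - 24*-30)=720, (24*-18 - -20*-24)=-912, (-20*-30 - 0*-18)=600; twice the area = |408| = 408; area = 204; boundary points = 6 + 2 + 4 = 12; strictly interior points = area - boundary/2 + 1 = 199; answer 199

199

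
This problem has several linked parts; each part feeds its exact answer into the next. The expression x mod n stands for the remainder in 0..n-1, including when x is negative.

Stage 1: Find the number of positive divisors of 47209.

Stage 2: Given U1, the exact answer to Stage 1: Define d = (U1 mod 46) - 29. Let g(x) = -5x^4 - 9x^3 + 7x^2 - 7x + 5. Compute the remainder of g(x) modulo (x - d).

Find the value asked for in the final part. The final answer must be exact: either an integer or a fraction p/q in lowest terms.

-1807945

Stage 1: 47209 = 17 * 2777; number of divisors = (1+1) * (1+1) = 4; answer 4
Stage 2: U1 = 4; d = -25; remainder = value at the root: -5*(-25)^4 - 9*(-25)^3 + 7*(-25)^2 - 7*(-25)^1 + 5 = (-1953125) + (140625) + (4375) + (175) + (5) = -1807945; answer -1807945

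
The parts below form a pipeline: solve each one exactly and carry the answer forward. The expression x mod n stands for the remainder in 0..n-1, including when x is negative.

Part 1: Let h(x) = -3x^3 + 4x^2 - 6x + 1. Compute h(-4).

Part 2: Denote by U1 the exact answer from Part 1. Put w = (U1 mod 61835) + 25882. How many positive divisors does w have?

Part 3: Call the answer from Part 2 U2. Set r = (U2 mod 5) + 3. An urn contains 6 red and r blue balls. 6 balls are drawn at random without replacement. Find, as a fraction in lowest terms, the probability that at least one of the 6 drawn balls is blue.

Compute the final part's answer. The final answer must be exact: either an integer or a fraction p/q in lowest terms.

83/84

Part 1: -3*(-4)^3 + 4*(-4)^2 - 6*(-4)^1 + 1 = (192) + (64) + (24) + (1) = 281; answer 281
Part 2: U1 = 281; w = 26163; 26163 = 3^4 * 17 * 19; number of divisors = (4+1) * (1+1) * (1+1) = 20; answer 20
Part 3: U2 = 20; r = 3; total draws C(9,6) = 84; complement C(6,6) = 1; favorable 84 - 1 = 83; P = 83/84; answer 83/84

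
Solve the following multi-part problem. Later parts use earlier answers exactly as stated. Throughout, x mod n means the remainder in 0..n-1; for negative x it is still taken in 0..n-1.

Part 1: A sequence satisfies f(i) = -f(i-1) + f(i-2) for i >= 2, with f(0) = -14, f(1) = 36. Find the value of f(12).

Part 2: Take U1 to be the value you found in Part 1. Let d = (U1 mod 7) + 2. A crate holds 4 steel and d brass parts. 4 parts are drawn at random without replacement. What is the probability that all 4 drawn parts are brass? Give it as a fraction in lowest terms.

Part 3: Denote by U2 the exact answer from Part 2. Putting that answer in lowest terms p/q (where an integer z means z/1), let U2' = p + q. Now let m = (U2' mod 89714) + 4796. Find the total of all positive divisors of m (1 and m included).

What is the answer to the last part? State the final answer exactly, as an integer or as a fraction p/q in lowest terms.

5320

Part 1: f(2) = -1*(36) + 1*(-14) = -50; iterating: f(2)=-50, f(3)=86, f(4)=-136, f(5)=222, f(6)=-358, f(7)=580, f(8)=-938, f(9)=1518, f(10)=-2456, f(11)=3974, f(12)=-6430; answer -6430
Part 2: U1 = -6430; d = 5; total draws C(9,4) = 126; favorable C(5,4) = 5; P = 5/126; answer 5/126
Part 3: U2 = 5/126; threaded value p + q = 131; m = 4927; 4927 = 13 * 379; sigma = (1 + 13) * (1 + 379) = 14 * 380 = 5320; answer 5320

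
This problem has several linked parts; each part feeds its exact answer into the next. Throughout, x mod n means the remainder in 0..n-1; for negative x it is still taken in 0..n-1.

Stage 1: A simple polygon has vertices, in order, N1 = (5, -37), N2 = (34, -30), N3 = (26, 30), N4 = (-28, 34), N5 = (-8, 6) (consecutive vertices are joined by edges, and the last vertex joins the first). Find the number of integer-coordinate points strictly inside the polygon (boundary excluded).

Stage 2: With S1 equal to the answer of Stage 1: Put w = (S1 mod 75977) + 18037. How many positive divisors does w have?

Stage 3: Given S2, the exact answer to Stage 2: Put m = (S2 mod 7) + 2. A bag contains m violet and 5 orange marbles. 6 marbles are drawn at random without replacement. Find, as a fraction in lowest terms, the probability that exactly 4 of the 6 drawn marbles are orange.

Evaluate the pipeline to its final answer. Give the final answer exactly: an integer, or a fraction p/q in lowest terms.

Stage 1: cross terms: (5*-30 - 34*-37)=1108, (34*30 - 26*-30)=1800, (26*34 - -28*30)=1724, (-28*6 - -8*34)=104, (-8*-37 - 5*6)=266; twice the area = |5002| = 5002; area = 2501; boundary points = 1 + 4 + 2 + 4 + 1 = 12; strictly interior points = area - boundary/2 + 1 = 2496; answer 2496
Stage 2: S1 = 2496; w = 20533; 20533 is prime, so its only divisors are 1 and 20533; count = 2; answer 2
Stage 3: S2 = 2; m = 4; total draws C(9,6) = 84; favorable C(5,4)*C(4,2) = 30; P = 5/14; answer 5/14

5/14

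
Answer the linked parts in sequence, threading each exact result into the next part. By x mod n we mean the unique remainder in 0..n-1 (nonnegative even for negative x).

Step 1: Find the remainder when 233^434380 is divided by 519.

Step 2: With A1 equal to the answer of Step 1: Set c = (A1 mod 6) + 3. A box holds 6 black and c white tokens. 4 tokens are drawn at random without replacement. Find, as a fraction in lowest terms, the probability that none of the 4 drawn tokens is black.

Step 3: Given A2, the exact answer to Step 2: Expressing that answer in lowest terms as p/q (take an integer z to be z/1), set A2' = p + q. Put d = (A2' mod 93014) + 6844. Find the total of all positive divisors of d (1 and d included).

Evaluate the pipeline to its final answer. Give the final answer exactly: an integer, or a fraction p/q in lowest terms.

9072

Step 1: squarings mod 519: 233^1=233, 233^2=313, 233^4=397, 233^8=352, 233^16=382, 233^32=85, 233^64=478, 233^128=124, 233^256=325, 233^512=268, 233^1024=202, 233^2048=322, 233^4096=403, 233^8192=481, 233^16384=406, 233^32768=313, 233^65536=397, 233^131072=352, 233^262144=382; 233^434380 = 233^4 * 233^8 * 233^64 * 233^128 * 233^8192 * 233^32768 * 233^131072 * 233^262144 = 427 (mod 519); answer 427
Step 2: A1 = 427; c = 4; total draws C(10,4) = 210; favorable C(4,4) = 1; P = 1/210; answer 1/210
Step 3: A2 = 1/210; threaded value p + q = 211; d = 7055; 7055 = 5 * 17 * 83; sigma = (1 + 5) * (1 + 17) * (1 + 83) = 6 * 18 * 84 = 9072; answer 9072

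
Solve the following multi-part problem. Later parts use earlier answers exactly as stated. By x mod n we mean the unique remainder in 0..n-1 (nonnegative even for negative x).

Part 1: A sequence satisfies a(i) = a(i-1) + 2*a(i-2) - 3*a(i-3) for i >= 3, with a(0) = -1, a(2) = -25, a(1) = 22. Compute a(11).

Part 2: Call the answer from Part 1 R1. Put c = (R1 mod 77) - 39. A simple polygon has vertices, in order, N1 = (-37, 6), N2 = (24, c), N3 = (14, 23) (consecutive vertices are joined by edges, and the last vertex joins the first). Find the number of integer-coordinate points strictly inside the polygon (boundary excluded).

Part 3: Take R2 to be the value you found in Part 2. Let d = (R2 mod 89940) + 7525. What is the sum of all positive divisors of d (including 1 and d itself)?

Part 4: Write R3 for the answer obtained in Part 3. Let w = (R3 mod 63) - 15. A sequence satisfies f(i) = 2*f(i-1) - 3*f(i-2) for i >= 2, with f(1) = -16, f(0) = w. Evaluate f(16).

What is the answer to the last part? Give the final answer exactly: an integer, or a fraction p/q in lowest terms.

-77786

Part 1: a(3) = 1*(-25) + 2*(22) - 3*(-1) = 22; iterating: a(3)=22, a(4)=-94, a(5)=25, a(6)=-229, a(7)=103, a(8)=-430, a(9)=463, a(10)=-706, a(11)=1510; answer 1510
Part 2: R1 = 1510; c = 8; cross terms: (-37*8 - 24*6)=-440, (24*23 - 14*8)=440, (14*6 - -37*23)=935; twice the area = |935| = 935; area = 935/2; boundary points = 1 + 5 + 17 = 23; strictly interior points = area - boundary/2 + 1 = 457; answer 457
Part 3: R2 = 457; d = 7982; 7982 = 2 * 13 * 307; sigma = (1 + 2) * (1 + 13) * (1 + 307) = 3 * 14 * 308 = 12936; answer 12936
Part 4: R3 = 12936; w = 6; f(2) = 2*(-16) - 3*(6) = -50; iterating: f(2)=-50, f(3)=-52, f(4)=46, f(5)=248, f(6)=358, f(7)=-28, f(8)=-1130, f(9)=-2176, f(10)=-962, f(11)=4604, f(12)=12094, f(13)=10376, f(14)=-15530, f(15)=-62188, f(16)=-77786; answer -77786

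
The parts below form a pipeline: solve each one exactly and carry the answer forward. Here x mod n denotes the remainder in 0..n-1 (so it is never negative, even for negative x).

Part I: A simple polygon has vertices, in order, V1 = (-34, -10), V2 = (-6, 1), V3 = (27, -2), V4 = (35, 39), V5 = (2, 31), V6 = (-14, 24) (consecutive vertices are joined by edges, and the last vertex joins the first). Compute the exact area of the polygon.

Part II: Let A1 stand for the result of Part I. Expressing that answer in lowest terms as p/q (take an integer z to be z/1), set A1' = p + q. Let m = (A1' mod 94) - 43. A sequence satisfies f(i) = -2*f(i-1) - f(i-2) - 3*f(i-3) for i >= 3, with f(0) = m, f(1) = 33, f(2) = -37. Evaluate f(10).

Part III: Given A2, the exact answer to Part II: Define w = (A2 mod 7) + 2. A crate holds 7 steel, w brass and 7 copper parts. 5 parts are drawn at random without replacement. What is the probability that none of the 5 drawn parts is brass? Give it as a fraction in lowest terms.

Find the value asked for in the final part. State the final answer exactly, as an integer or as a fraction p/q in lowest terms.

143/612

Part I: cross terms: (-34*1 - -6*-10)=-94, (-6*-2 - 27*1)=-15, (27*39 - 35*-2)=1123, (35*31 - 2*39)=1007, (2*24 - -14*31)=482, (-14*-10 - -34*24)=956; twice the area = |3459| = 3459; area = 3459/2; answer 3459/2
Part II: A1 = 3459/2; threaded value p + q = 3461; m = 34; f(3) = -2*(-37) - 1*(33) - 3*(34) = -61; iterating: f(3)=-61, f(4)=60, f(5)=52, f(6)=19, f(7)=-270, f(8)=365, f(9)=-517, f(10)=1479; answer 1479
Part III: A2 = 1479; w = 4; total draws C(18,5) = 8568; favorable C(14,5) = 2002; P = 143/612; answer 143/612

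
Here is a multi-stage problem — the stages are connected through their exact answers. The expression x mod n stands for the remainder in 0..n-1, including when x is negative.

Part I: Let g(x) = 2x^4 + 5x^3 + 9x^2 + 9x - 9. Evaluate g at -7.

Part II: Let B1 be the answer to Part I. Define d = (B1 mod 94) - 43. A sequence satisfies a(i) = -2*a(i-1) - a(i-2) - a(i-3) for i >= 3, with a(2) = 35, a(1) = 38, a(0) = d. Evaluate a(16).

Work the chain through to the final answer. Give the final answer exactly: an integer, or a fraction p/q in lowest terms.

152891

Part I: 2*(-7)^4 + 5*(-7)^3 + 9*(-7)^2 + 9*(-7)^1 - 9 = (4802) + (-1715) + (441) + (-63) + (-9) = 3456; answer 3456
Part II: B1 = 3456; d = 29; a(3) = -2*(35) - 1*(38) - 1*(29) = -137; iterating: a(3)=-137, a(4)=201, a(5)=-300, a(6)=536, a(7)=-973, a(8)=1710, a(9)=-2983, a(10)=5229, a(11)=-9185, a(12)=16124, a(13)=-28292, a(14)=49645, a(15)=-87122, a(16)=152891; answer 152891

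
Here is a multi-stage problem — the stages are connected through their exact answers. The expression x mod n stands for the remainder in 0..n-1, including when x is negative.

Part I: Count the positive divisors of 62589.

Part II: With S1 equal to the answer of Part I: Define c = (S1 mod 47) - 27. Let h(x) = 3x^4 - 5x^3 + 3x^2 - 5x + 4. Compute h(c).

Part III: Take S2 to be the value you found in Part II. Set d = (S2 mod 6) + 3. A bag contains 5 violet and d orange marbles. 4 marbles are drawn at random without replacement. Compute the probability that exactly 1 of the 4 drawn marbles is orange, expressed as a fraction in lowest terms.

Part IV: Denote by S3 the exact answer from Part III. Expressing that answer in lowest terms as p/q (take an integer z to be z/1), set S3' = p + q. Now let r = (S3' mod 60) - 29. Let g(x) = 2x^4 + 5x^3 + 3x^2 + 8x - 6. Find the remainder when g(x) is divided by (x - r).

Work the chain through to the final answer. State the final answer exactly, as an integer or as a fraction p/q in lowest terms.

Part I: 62589 = 3 * 31 * 673; number of divisors = (1+1) * (1+1) * (1+1) = 8; answer 8
Part II: S1 = 8; c = -19; 3*(-19)^4 - 5*(-19)^3 + 3*(-19)^2 - 5*(-19)^1 + 4 = (390963) + (34295) + (1083) + (95) + (4) = 426440; answer 426440
Part III: S2 = 426440; d = 5; total draws C(10,4) = 210; favorable C(5,1)*C(5,3) = 50; P = 5/21; answer 5/21
Part IV: S3 = 5/21; threaded value p + q = 26; r = -3; remainder = value at the root: 2*(-3)^4 + 5*(-3)^3 + 3*(-3)^2 + 8*(-3)^1 - 6 = (162) + (-135) + (27) + (-24) + (-6) = 24; answer 24

24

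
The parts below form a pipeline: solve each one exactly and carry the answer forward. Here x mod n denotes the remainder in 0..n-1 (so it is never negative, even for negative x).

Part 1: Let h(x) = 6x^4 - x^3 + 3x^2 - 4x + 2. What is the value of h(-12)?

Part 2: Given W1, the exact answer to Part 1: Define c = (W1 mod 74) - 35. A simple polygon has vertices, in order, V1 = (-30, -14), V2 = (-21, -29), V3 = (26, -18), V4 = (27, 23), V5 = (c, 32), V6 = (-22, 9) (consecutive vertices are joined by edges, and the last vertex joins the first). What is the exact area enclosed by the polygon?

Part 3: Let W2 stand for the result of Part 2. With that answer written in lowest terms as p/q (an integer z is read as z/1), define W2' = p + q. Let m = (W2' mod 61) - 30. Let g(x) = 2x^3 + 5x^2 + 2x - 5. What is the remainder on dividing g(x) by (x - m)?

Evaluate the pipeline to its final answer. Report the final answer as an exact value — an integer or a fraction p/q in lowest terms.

Part 1: 6*(-12)^4 - 1*(-12)^3 + 3*(-12)^2 - 4*(-12)^1 + 2 = (124416) + (1728) + (432) + (48) + (2) = 126626; answer 126626
Part 2: W1 = 126626; c = -23; cross terms: (-30*-29 - -21*-14)=576, (-21*-18 - 26*-29)=1132, (26*23 - 27*-18)=1084, (27*32 - -23*23)=1393, (-23*9 - -22*32)=497, (-22*-14 - -30*9)=578; twice the area = |5260| = 5260; area = 2630; answer 2630
Part 3: W2 = 2630; threaded value p + q = 2631; m = -22; remainder = value at the root: 2*(-22)^3 + 5*(-22)^2 + 2*(-22)^1 - 5 = (-21296) + (2420) + (-44) + (-5) = -18925; answer -18925

-18925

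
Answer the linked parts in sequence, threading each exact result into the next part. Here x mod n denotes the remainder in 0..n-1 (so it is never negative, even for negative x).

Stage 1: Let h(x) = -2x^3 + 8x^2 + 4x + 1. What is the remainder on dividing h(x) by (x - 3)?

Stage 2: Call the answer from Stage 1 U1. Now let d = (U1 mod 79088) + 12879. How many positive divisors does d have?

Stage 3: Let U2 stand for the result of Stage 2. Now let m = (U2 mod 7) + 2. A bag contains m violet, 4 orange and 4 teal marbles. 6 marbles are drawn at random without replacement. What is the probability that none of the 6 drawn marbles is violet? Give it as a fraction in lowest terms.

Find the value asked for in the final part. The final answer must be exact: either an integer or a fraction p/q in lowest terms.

2/33

Stage 1: remainder = value at the root: -2*(3)^3 + 8*(3)^2 + 4*(3)^1 + 1 = (-54) + (72) + (12) + (1) = 31; answer 31
Stage 2: U1 = 31; d = 12910; 12910 = 2 * 5 * 1291; number of divisors = (1+1) * (1+1) * (1+1) = 8; answer 8
Stage 3: U2 = 8; m = 3; total draws C(11,6) = 462; favorable C(8,6) = 28; P = 2/33; answer 2/33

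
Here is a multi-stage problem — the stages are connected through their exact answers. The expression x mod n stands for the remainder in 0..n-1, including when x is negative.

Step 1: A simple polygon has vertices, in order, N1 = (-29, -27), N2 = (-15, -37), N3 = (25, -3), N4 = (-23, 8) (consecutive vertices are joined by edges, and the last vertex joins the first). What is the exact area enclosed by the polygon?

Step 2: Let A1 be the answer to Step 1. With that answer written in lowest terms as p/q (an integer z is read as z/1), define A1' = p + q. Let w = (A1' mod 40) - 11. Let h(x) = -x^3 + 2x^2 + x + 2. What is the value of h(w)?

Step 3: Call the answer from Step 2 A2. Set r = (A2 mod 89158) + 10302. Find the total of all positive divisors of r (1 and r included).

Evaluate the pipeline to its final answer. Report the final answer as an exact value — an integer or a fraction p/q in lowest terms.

261072

Step 1: cross terms: (-29*-37 - -15*-27)=668, (-15*-3 - 25*-37)=970, (25*8 - -23*-3)=131, (-23*-27 - -29*8)=853; twice the area = |2622| = 2622; area = 1311; answer 1311
Step 2: A1 = 1311; threaded value p + q = 1312; w = 21; -1*(21)^3 + 2*(21)^2 + 1*(21)^1 + 2 = (-9261) + (882) + (21) + (2) = -8356; answer -8356
Step 3: A2 = -8356; r = 91104; 91104 = 2^5 * 3 * 13 * 73; sigma = (1 + 2 + 4 + 8 + 16 + 32) * (1 + 3) * (1 + 13) * (1 + 73) = 63 * 4 * 14 * 74 = 261072; answer 261072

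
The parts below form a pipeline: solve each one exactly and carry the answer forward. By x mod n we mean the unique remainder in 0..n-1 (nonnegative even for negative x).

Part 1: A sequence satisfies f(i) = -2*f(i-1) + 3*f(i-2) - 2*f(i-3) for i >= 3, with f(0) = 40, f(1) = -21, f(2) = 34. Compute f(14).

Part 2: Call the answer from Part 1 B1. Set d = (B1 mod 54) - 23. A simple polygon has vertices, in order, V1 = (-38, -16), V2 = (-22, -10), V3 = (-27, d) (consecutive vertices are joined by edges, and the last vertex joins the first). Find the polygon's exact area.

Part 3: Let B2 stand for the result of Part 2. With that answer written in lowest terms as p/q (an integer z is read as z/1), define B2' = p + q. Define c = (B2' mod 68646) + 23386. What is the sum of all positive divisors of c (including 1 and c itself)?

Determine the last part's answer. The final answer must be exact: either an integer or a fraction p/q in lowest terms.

Part 1: f(3) = -2*(34) + 3*(-21) - 2*(40) = -211; iterating: f(3)=-211, f(4)=566, f(5)=-1833, f(6)=5786, f(7)=-18203, f(8)=57430, f(9)=-181041, f(10)=570778, f(11)=-1799539, f(12)=5673494, f(13)=-17887161, f(14)=56393882; answer 56393882
Part 2: B1 = 56393882; d = -15; cross terms: (-38*-10 - -22*-16)=28, (-22*-15 - -27*-10)=60, (-27*-16 - -38*-15)=-138; twice the area = |-50| = 50; area = 25; answer 25
Part 3: B2 = 25; threaded value p + q = 26; c = 23412; 23412 = 2^2 * 3 * 1951; sigma = (1 + 2 + 4) * (1 + 3) * (1 + 1951) = 7 * 4 * 1952 = 54656; answer 54656

54656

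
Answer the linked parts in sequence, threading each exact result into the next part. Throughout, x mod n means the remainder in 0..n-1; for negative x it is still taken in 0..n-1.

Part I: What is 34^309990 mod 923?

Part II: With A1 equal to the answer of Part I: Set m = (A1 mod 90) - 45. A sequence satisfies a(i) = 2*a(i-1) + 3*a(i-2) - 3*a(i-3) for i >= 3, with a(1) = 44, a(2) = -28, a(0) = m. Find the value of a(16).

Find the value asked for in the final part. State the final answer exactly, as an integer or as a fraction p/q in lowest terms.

-6033532

Part I: squarings mod 923: 34^1=34, 34^2=233, 34^4=755, 34^8=534, 34^16=872, 34^32=755, 34^64=534, 34^128=872, 34^256=755, 34^512=534, 34^1024=872, 34^2048=755, 34^4096=534, 34^8192=872, 34^16384=755, 34^32768=534, 34^65536=872, 34^131072=755, 34^262144=534; 34^309990 = 34^2 * 34^4 * 34^32 * 34^64 * 34^128 * 34^512 * 34^2048 * 34^4096 * 34^8192 * 34^32768 * 34^262144 = 233 (mod 923); answer 233
Part II: A1 = 233; m = 8; a(3) = 2*(-28) + 3*(44) - 3*(8) = 52; iterating: a(3)=52, a(4)=-112, a(5)=16, a(6)=-460, a(7)=-536, a(8)=-2500, a(9)=-5228, a(10)=-16348, a(11)=-40880, a(12)=-115120, a(13)=-303836, a(14)=-830392, a(15)=-2226932, a(16)=-6033532; answer -6033532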